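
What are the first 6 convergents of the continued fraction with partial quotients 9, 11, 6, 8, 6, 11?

9/1, 100/11, 609/67, 4972/547, 30441/3349, 339823/37386

Using the convergent recurrence p_i = a_i*p_{i-1} + p_{i-2}, q_i = a_i*q_{i-1} + q_{i-2} with p_{-2}=0, p_{-1}=1, q_{-2}=1, q_{-1}=0:
  i=0: a_0=9, p_0 = 9*1 + 0 = 9, q_0 = 9*0 + 1 = 1.
  i=1: a_1=11, p_1 = 11*9 + 1 = 100, q_1 = 11*1 + 0 = 11.
  i=2: a_2=6, p_2 = 6*100 + 9 = 609, q_2 = 6*11 + 1 = 67.
  i=3: a_3=8, p_3 = 8*609 + 100 = 4972, q_3 = 8*67 + 11 = 547.
  i=4: a_4=6, p_4 = 6*4972 + 609 = 30441, q_4 = 6*547 + 67 = 3349.
  i=5: a_5=11, p_5 = 11*30441 + 4972 = 339823, q_5 = 11*3349 + 547 = 37386.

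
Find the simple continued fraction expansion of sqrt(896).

Write x_i = (sqrt(896) + m_i)/d_i with (m_0, d_0) = (0, 1). a_0 = floor(sqrt(896)) = 29, since 29^2 = 841 <= 896 < 900 = 30^2.
Iterate m_{i+1} = d_i*a_i - m_i, d_{i+1} = (896 - m_{i+1}^2)/d_i, a_{i+1} = floor((a_0 + m_{i+1})/d_{i+1}):
  m_1 = 1*29 - 0 = 29, d_1 = (896 - 29^2)/1 = 55/1 = 55, a_1 = floor((29 + 29)/55) = 1.
  m_2 = 55*1 - 29 = 26, d_2 = (896 - 26^2)/55 = 220/55 = 4, a_2 = floor((29 + 26)/4) = 13.
  m_3 = 4*13 - 26 = 26, d_3 = (896 - 26^2)/4 = 220/4 = 55, a_3 = floor((29 + 26)/55) = 1.
  m_4 = 55*1 - 26 = 29, d_4 = (896 - 29^2)/55 = 55/55 = 1, a_4 = floor((29 + 29)/1) = 58.
  m_5 = 1*58 - 29 = 29, d_5 = (896 - 29^2)/1 = 55/1 = 55: (m_5, d_5) = (m_1, d_1) = (29, 55), so from here the quotients repeat a_1, ..., a_4; the period length is 4.
Hence the expansion of sqrt(896) is a_0 = 29 followed by the repeating block 1, 13, 1, 58 (period 4).

[29; (1, 13, 1, 58)]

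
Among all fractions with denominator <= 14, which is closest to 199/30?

73/11

Expand x = 199/30 as a continued fraction with the Euclidean algorithm:
  199 = 6*30 + 19, so a_0 = 6.
  30 = 1*19 + 11, so a_1 = 1.
  19 = 1*11 + 8, so a_2 = 1.
  11 = 1*8 + 3, so a_3 = 1.
  8 = 2*3 + 2, so a_4 = 2.
  3 = 1*2 + 1, so a_5 = 1.
  2 = 2*1 + 0, so a_6 = 2.
so x = [6; 1, 1, 1, 2, 1, 2].
Convergents (p_i = a_i*p_{i-1} + p_{i-2}, q_i = a_i*q_{i-1} + q_{i-2} with p_{-2}=0, p_{-1}=1, q_{-2}=1, q_{-1}=0), until the denominator exceeds 14:
  i=0: a_0=6, p_0 = 6*1 + 0 = 6, q_0 = 6*0 + 1 = 1.
  i=1: a_1=1, p_1 = 1*6 + 1 = 7, q_1 = 1*1 + 0 = 1.
  i=2: a_2=1, p_2 = 1*7 + 6 = 13, q_2 = 1*1 + 1 = 2.
  i=3: a_3=1, p_3 = 1*13 + 7 = 20, q_3 = 1*2 + 1 = 3.
  i=4: a_4=2, p_4 = 2*20 + 13 = 53, q_4 = 2*3 + 2 = 8.
  i=5: a_5=1, p_5 = 1*53 + 20 = 73, q_5 = 1*8 + 3 = 11.
  i=6: a_6=2, p_6 = 2*73 + 53 = 199, q_6 = 2*11 + 8 = 30.
q_6 = 30 > 14, so the last convergent with denominator <= 14 is p_5/q_5 = 73/11.
The closest fraction with denominator <= 14 is either p_5/q_5 or the intermediate fraction (k*p_5 + p_4)/(k*q_5 + q_4) with the largest k >= 1 whose denominator stays <= 14; these approach x as k grows, and every other convergent or intermediate fraction in range is farther away.
Largest k: floor((14 - q_4)/q_5) = floor((14 - 8)/11) = 0.
Since k = 0, no intermediate fraction beyond p_5/q_5 has denominator <= 14, so the convergent 73/11 is the closest (its error is |199*11 - 73*30|/(30*11) = 1/330).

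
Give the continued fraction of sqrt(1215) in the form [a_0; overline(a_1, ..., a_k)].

[34; overline(1, 5, 1, 68)]

Write x_i = (sqrt(1215) + m_i)/d_i with (m_0, d_0) = (0, 1). a_0 = floor(sqrt(1215)) = 34, since 34^2 = 1156 <= 1215 < 1225 = 35^2.
Iterate m_{i+1} = d_i*a_i - m_i, d_{i+1} = (1215 - m_{i+1}^2)/d_i, a_{i+1} = floor((a_0 + m_{i+1})/d_{i+1}):
  m_1 = 1*34 - 0 = 34, d_1 = (1215 - 34^2)/1 = 59/1 = 59, a_1 = floor((34 + 34)/59) = 1.
  m_2 = 59*1 - 34 = 25, d_2 = (1215 - 25^2)/59 = 590/59 = 10, a_2 = floor((34 + 25)/10) = 5.
  m_3 = 10*5 - 25 = 25, d_3 = (1215 - 25^2)/10 = 590/10 = 59, a_3 = floor((34 + 25)/59) = 1.
  m_4 = 59*1 - 25 = 34, d_4 = (1215 - 34^2)/59 = 59/59 = 1, a_4 = floor((34 + 34)/1) = 68.
  m_5 = 1*68 - 34 = 34, d_5 = (1215 - 34^2)/1 = 59/1 = 59: (m_5, d_5) = (m_1, d_1) = (34, 59), so from here the quotients repeat a_1, ..., a_4; the period length is 4.
Hence the expansion of sqrt(1215) is a_0 = 34 followed by the repeating block 1, 5, 1, 68 (period 4).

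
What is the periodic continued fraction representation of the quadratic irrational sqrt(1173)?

[34; (4, 68)]

Write x_i = (sqrt(1173) + m_i)/d_i with (m_0, d_0) = (0, 1). a_0 = floor(sqrt(1173)) = 34, since 34^2 = 1156 <= 1173 < 1225 = 35^2.
Iterate m_{i+1} = d_i*a_i - m_i, d_{i+1} = (1173 - m_{i+1}^2)/d_i, a_{i+1} = floor((a_0 + m_{i+1})/d_{i+1}):
  m_1 = 1*34 - 0 = 34, d_1 = (1173 - 34^2)/1 = 17/1 = 17, a_1 = floor((34 + 34)/17) = 4.
  m_2 = 17*4 - 34 = 34, d_2 = (1173 - 34^2)/17 = 17/17 = 1, a_2 = floor((34 + 34)/1) = 68.
  m_3 = 1*68 - 34 = 34, d_3 = (1173 - 34^2)/1 = 17/1 = 17: (m_3, d_3) = (m_1, d_1) = (34, 17), so from here the quotients repeat a_1, a_2; the period length is 2.
Hence the expansion of sqrt(1173) is a_0 = 34 followed by the repeating block 4, 68 (period 2).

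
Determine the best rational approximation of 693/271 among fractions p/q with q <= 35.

Expand x = 693/271 as a continued fraction with the Euclidean algorithm:
  693 = 2*271 + 151, so a_0 = 2.
  271 = 1*151 + 120, so a_1 = 1.
  151 = 1*120 + 31, so a_2 = 1.
  120 = 3*31 + 27, so a_3 = 3.
  31 = 1*27 + 4, so a_4 = 1.
  27 = 6*4 + 3, so a_5 = 6.
  4 = 1*3 + 1, so a_6 = 1.
  3 = 3*1 + 0, so a_7 = 3.
so x = [2; 1, 1, 3, 1, 6, 1, 3].
Convergents (p_i = a_i*p_{i-1} + p_{i-2}, q_i = a_i*q_{i-1} + q_{i-2} with p_{-2}=0, p_{-1}=1, q_{-2}=1, q_{-1}=0), until the denominator exceeds 35:
  i=0: a_0=2, p_0 = 2*1 + 0 = 2, q_0 = 2*0 + 1 = 1.
  i=1: a_1=1, p_1 = 1*2 + 1 = 3, q_1 = 1*1 + 0 = 1.
  i=2: a_2=1, p_2 = 1*3 + 2 = 5, q_2 = 1*1 + 1 = 2.
  i=3: a_3=3, p_3 = 3*5 + 3 = 18, q_3 = 3*2 + 1 = 7.
  i=4: a_4=1, p_4 = 1*18 + 5 = 23, q_4 = 1*7 + 2 = 9.
  i=5: a_5=6, p_5 = 6*23 + 18 = 156, q_5 = 6*9 + 7 = 61.
q_5 = 61 > 35, so the last convergent with denominator <= 35 is p_4/q_4 = 23/9.
The closest fraction with denominator <= 35 is either p_4/q_4 or the intermediate fraction (k*p_4 + p_3)/(k*q_4 + q_3) with the largest k >= 1 whose denominator stays <= 35; these approach x as k grows, and every other convergent or intermediate fraction in range is farther away.
Largest k: floor((35 - q_3)/q_4) = floor((35 - 7)/9) = 3.
That gives (3*23 + 18)/(3*9 + 7) = 87/34.
Compare the errors: |x - 23/9| = |693*9 - 23*271|/(271*9) = 4/2439, and |x - 87/34| = |693*34 - 87*271|/(271*34) = 15/9214.
Cross-multiplying, 15*2439 = 36585 < 36856 = 4*9214, so 15/9214 is smaller: the intermediate fraction 87/34 is closer to x than 23/9.

87/34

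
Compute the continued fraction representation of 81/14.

[5; 1, 3, 1, 2]

Run the Euclidean algorithm on 81 and 14; the successive quotients are the partial quotients a_0, a_1, ... (each step inverts the fractional part left over by the previous one):
  81 = 5*14 + 11, so a_0 = 5.
  14 = 1*11 + 3, so a_1 = 1.
  11 = 3*3 + 2, so a_2 = 3.
  3 = 1*2 + 1, so a_3 = 1.
  2 = 2*1 + 0, so a_4 = 2.
The remainder reaches 0 after 5 divisions, so the expansion has 5 partial quotients, read off in order.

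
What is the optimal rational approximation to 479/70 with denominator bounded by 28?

130/19

Expand x = 479/70 as a continued fraction with the Euclidean algorithm:
  479 = 6*70 + 59, so a_0 = 6.
  70 = 1*59 + 11, so a_1 = 1.
  59 = 5*11 + 4, so a_2 = 5.
  11 = 2*4 + 3, so a_3 = 2.
  4 = 1*3 + 1, so a_4 = 1.
  3 = 3*1 + 0, so a_5 = 3.
so x = [6; 1, 5, 2, 1, 3].
Convergents (p_i = a_i*p_{i-1} + p_{i-2}, q_i = a_i*q_{i-1} + q_{i-2} with p_{-2}=0, p_{-1}=1, q_{-2}=1, q_{-1}=0), until the denominator exceeds 28:
  i=0: a_0=6, p_0 = 6*1 + 0 = 6, q_0 = 6*0 + 1 = 1.
  i=1: a_1=1, p_1 = 1*6 + 1 = 7, q_1 = 1*1 + 0 = 1.
  i=2: a_2=5, p_2 = 5*7 + 6 = 41, q_2 = 5*1 + 1 = 6.
  i=3: a_3=2, p_3 = 2*41 + 7 = 89, q_3 = 2*6 + 1 = 13.
  i=4: a_4=1, p_4 = 1*89 + 41 = 130, q_4 = 1*13 + 6 = 19.
  i=5: a_5=3, p_5 = 3*130 + 89 = 479, q_5 = 3*19 + 13 = 70.
q_5 = 70 > 28, so the last convergent with denominator <= 28 is p_4/q_4 = 130/19.
The closest fraction with denominator <= 28 is either p_4/q_4 or the intermediate fraction (k*p_4 + p_3)/(k*q_4 + q_3) with the largest k >= 1 whose denominator stays <= 28; these approach x as k grows, and every other convergent or intermediate fraction in range is farther away.
Largest k: floor((28 - q_3)/q_4) = floor((28 - 13)/19) = 0.
Since k = 0, no intermediate fraction beyond p_4/q_4 has denominator <= 28, so the convergent 130/19 is the closest (its error is |479*19 - 130*70|/(70*19) = 1/1330).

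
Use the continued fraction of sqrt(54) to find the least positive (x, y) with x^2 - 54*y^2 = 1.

(x, y) = (485, 66)

First expand sqrt(54) as a continued fraction. With x_i = (sqrt(54) + m_i)/d_i and (m_0, d_0) = (0, 1): a_0 = floor(sqrt(54)) = 7, since 7^2 = 49 <= 54 < 64 = 8^2.
Iterate m_{i+1} = d_i*a_i - m_i, d_{i+1} = (54 - m_{i+1}^2)/d_i, a_{i+1} = floor((a_0 + m_{i+1})/d_{i+1}):
  m_1 = 1*7 - 0 = 7, d_1 = (54 - 7^2)/1 = 5/1 = 5, a_1 = floor((7 + 7)/5) = 2.
  m_2 = 5*2 - 7 = 3, d_2 = (54 - 3^2)/5 = 45/5 = 9, a_2 = floor((7 + 3)/9) = 1.
  m_3 = 9*1 - 3 = 6, d_3 = (54 - 6^2)/9 = 18/9 = 2, a_3 = floor((7 + 6)/2) = 6.
  m_4 = 2*6 - 6 = 6, d_4 = (54 - 6^2)/2 = 18/2 = 9, a_4 = floor((7 + 6)/9) = 1.
  m_5 = 9*1 - 6 = 3, d_5 = (54 - 3^2)/9 = 45/9 = 5, a_5 = floor((7 + 3)/5) = 2.
  m_6 = 5*2 - 3 = 7, d_6 = (54 - 7^2)/5 = 5/5 = 1, a_6 = floor((7 + 7)/1) = 14.
  m_7 = 1*14 - 7 = 7, d_7 = (54 - 7^2)/1 = 5/1 = 5: (m_7, d_7) = (m_1, d_1) = (7, 5), so from here the quotients repeat a_1, ..., a_6; the period length is 6.
So sqrt(54) = [7; (2, 1, 6, 1, 2, 14)] with period length k = 6.
k is even, so the fundamental solution of x^2 - 54y^2 = 1 is (p_{k-1}, q_{k-1}) = (p_5, q_5); compute convergents through index 5.
Convergents (p_i = a_i*p_{i-1} + p_{i-2}, q_i = a_i*q_{i-1} + q_{i-2} with p_{-2}=0, p_{-1}=1, q_{-2}=1, q_{-1}=0):
  i=0: a_0=7, p_0 = 7*1 + 0 = 7, q_0 = 7*0 + 1 = 1.
  i=1: a_1=2, p_1 = 2*7 + 1 = 15, q_1 = 2*1 + 0 = 2.
  i=2: a_2=1, p_2 = 1*15 + 7 = 22, q_2 = 1*2 + 1 = 3.
  i=3: a_3=6, p_3 = 6*22 + 15 = 147, q_3 = 6*3 + 2 = 20.
  i=4: a_4=1, p_4 = 1*147 + 22 = 169, q_4 = 1*20 + 3 = 23.
  i=5: a_5=2, p_5 = 2*169 + 147 = 485, q_5 = 2*23 + 20 = 66.
Check: 485^2 - 54*66^2 = 235225 - 235224 = 1, so (x, y) = (485, 66) solves the equation, and by the theorem it is the least positive solution.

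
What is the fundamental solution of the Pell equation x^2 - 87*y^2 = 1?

(x, y) = (28, 3)

First expand sqrt(87) as a continued fraction. With x_i = (sqrt(87) + m_i)/d_i and (m_0, d_0) = (0, 1): a_0 = floor(sqrt(87)) = 9, since 9^2 = 81 <= 87 < 100 = 10^2.
Iterate m_{i+1} = d_i*a_i - m_i, d_{i+1} = (87 - m_{i+1}^2)/d_i, a_{i+1} = floor((a_0 + m_{i+1})/d_{i+1}):
  m_1 = 1*9 - 0 = 9, d_1 = (87 - 9^2)/1 = 6/1 = 6, a_1 = floor((9 + 9)/6) = 3.
  m_2 = 6*3 - 9 = 9, d_2 = (87 - 9^2)/6 = 6/6 = 1, a_2 = floor((9 + 9)/1) = 18.
  m_3 = 1*18 - 9 = 9, d_3 = (87 - 9^2)/1 = 6/1 = 6: (m_3, d_3) = (m_1, d_1) = (9, 6), so from here the quotients repeat a_1, a_2; the period length is 2.
So sqrt(87) = [9; (3, 18)] with period length k = 2.
k is even, so the fundamental solution of x^2 - 87y^2 = 1 is (p_{k-1}, q_{k-1}) = (p_1, q_1); compute convergents through index 1.
Convergents (p_i = a_i*p_{i-1} + p_{i-2}, q_i = a_i*q_{i-1} + q_{i-2} with p_{-2}=0, p_{-1}=1, q_{-2}=1, q_{-1}=0):
  i=0: a_0=9, p_0 = 9*1 + 0 = 9, q_0 = 9*0 + 1 = 1.
  i=1: a_1=3, p_1 = 3*9 + 1 = 28, q_1 = 3*1 + 0 = 3.
Check: 28^2 - 87*3^2 = 784 - 783 = 1, so (x, y) = (28, 3) solves the equation, and by the theorem it is the least positive solution.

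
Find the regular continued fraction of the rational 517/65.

[7; 1, 20, 1, 2]

Run the Euclidean algorithm on 517 and 65; the successive quotients are the partial quotients a_0, a_1, ... (each step inverts the fractional part left over by the previous one):
  517 = 7*65 + 62, so a_0 = 7.
  65 = 1*62 + 3, so a_1 = 1.
  62 = 20*3 + 2, so a_2 = 20.
  3 = 1*2 + 1, so a_3 = 1.
  2 = 2*1 + 0, so a_4 = 2.
The remainder reaches 0 after 5 divisions, so the expansion has 5 partial quotients, read off in order.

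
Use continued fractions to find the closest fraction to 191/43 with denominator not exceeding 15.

Expand x = 191/43 as a continued fraction with the Euclidean algorithm:
  191 = 4*43 + 19, so a_0 = 4.
  43 = 2*19 + 5, so a_1 = 2.
  19 = 3*5 + 4, so a_2 = 3.
  5 = 1*4 + 1, so a_3 = 1.
  4 = 4*1 + 0, so a_4 = 4.
so x = [4; 2, 3, 1, 4].
Convergents (p_i = a_i*p_{i-1} + p_{i-2}, q_i = a_i*q_{i-1} + q_{i-2} with p_{-2}=0, p_{-1}=1, q_{-2}=1, q_{-1}=0), until the denominator exceeds 15:
  i=0: a_0=4, p_0 = 4*1 + 0 = 4, q_0 = 4*0 + 1 = 1.
  i=1: a_1=2, p_1 = 2*4 + 1 = 9, q_1 = 2*1 + 0 = 2.
  i=2: a_2=3, p_2 = 3*9 + 4 = 31, q_2 = 3*2 + 1 = 7.
  i=3: a_3=1, p_3 = 1*31 + 9 = 40, q_3 = 1*7 + 2 = 9.
  i=4: a_4=4, p_4 = 4*40 + 31 = 191, q_4 = 4*9 + 7 = 43.
q_4 = 43 > 15, so the last convergent with denominator <= 15 is p_3/q_3 = 40/9.
The closest fraction with denominator <= 15 is either p_3/q_3 or the intermediate fraction (k*p_3 + p_2)/(k*q_3 + q_2) with the largest k >= 1 whose denominator stays <= 15; these approach x as k grows, and every other convergent or intermediate fraction in range is farther away.
Largest k: floor((15 - q_2)/q_3) = floor((15 - 7)/9) = 0.
Since k = 0, no intermediate fraction beyond p_3/q_3 has denominator <= 15, so the convergent 40/9 is the closest (its error is |191*9 - 40*43|/(43*9) = 1/387).

40/9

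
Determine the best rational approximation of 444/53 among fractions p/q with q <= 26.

67/8

Expand x = 444/53 as a continued fraction with the Euclidean algorithm:
  444 = 8*53 + 20, so a_0 = 8.
  53 = 2*20 + 13, so a_1 = 2.
  20 = 1*13 + 7, so a_2 = 1.
  13 = 1*7 + 6, so a_3 = 1.
  7 = 1*6 + 1, so a_4 = 1.
  6 = 6*1 + 0, so a_5 = 6.
so x = [8; 2, 1, 1, 1, 6].
Convergents (p_i = a_i*p_{i-1} + p_{i-2}, q_i = a_i*q_{i-1} + q_{i-2} with p_{-2}=0, p_{-1}=1, q_{-2}=1, q_{-1}=0), until the denominator exceeds 26:
  i=0: a_0=8, p_0 = 8*1 + 0 = 8, q_0 = 8*0 + 1 = 1.
  i=1: a_1=2, p_1 = 2*8 + 1 = 17, q_1 = 2*1 + 0 = 2.
  i=2: a_2=1, p_2 = 1*17 + 8 = 25, q_2 = 1*2 + 1 = 3.
  i=3: a_3=1, p_3 = 1*25 + 17 = 42, q_3 = 1*3 + 2 = 5.
  i=4: a_4=1, p_4 = 1*42 + 25 = 67, q_4 = 1*5 + 3 = 8.
  i=5: a_5=6, p_5 = 6*67 + 42 = 444, q_5 = 6*8 + 5 = 53.
q_5 = 53 > 26, so the last convergent with denominator <= 26 is p_4/q_4 = 67/8.
The closest fraction with denominator <= 26 is either p_4/q_4 or the intermediate fraction (k*p_4 + p_3)/(k*q_4 + q_3) with the largest k >= 1 whose denominator stays <= 26; these approach x as k grows, and every other convergent or intermediate fraction in range is farther away.
Largest k: floor((26 - q_3)/q_4) = floor((26 - 5)/8) = 2.
That gives (2*67 + 42)/(2*8 + 5) = 176/21.
Compare the errors: |x - 67/8| = |444*8 - 67*53|/(53*8) = 1/424, and |x - 176/21| = |444*21 - 176*53|/(53*21) = 4/1113.
Cross-multiplying, 1*1113 = 1113 < 1696 = 4*424, so 1/424 is smaller: the convergent 67/8 is closer to x than 176/21.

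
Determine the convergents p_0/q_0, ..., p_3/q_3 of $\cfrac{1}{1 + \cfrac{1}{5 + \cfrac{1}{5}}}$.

0/1, 1/1, 5/6, 26/31

Using the convergent recurrence p_i = a_i*p_{i-1} + p_{i-2}, q_i = a_i*q_{i-1} + q_{i-2} with p_{-2}=0, p_{-1}=1, q_{-2}=1, q_{-1}=0:
  i=0: a_0=0, p_0 = 0*1 + 0 = 0, q_0 = 0*0 + 1 = 1.
  i=1: a_1=1, p_1 = 1*0 + 1 = 1, q_1 = 1*1 + 0 = 1.
  i=2: a_2=5, p_2 = 5*1 + 0 = 5, q_2 = 5*1 + 1 = 6.
  i=3: a_3=5, p_3 = 5*5 + 1 = 26, q_3 = 5*6 + 1 = 31.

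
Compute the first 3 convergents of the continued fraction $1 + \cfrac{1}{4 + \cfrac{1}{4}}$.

1/1, 5/4, 21/17

Using the convergent recurrence p_i = a_i*p_{i-1} + p_{i-2}, q_i = a_i*q_{i-1} + q_{i-2} with p_{-2}=0, p_{-1}=1, q_{-2}=1, q_{-1}=0:
  i=0: a_0=1, p_0 = 1*1 + 0 = 1, q_0 = 1*0 + 1 = 1.
  i=1: a_1=4, p_1 = 4*1 + 1 = 5, q_1 = 4*1 + 0 = 4.
  i=2: a_2=4, p_2 = 4*5 + 1 = 21, q_2 = 4*4 + 1 = 17.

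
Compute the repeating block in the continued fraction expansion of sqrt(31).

[5; (1, 1, 3, 5, 3, 1, 1, 10)]

Write x_i = (sqrt(31) + m_i)/d_i with (m_0, d_0) = (0, 1). a_0 = floor(sqrt(31)) = 5, since 5^2 = 25 <= 31 < 36 = 6^2.
Iterate m_{i+1} = d_i*a_i - m_i, d_{i+1} = (31 - m_{i+1}^2)/d_i, a_{i+1} = floor((a_0 + m_{i+1})/d_{i+1}):
  m_1 = 1*5 - 0 = 5, d_1 = (31 - 5^2)/1 = 6/1 = 6, a_1 = floor((5 + 5)/6) = 1.
  m_2 = 6*1 - 5 = 1, d_2 = (31 - 1^2)/6 = 30/6 = 5, a_2 = floor((5 + 1)/5) = 1.
  m_3 = 5*1 - 1 = 4, d_3 = (31 - 4^2)/5 = 15/5 = 3, a_3 = floor((5 + 4)/3) = 3.
  m_4 = 3*3 - 4 = 5, d_4 = (31 - 5^2)/3 = 6/3 = 2, a_4 = floor((5 + 5)/2) = 5.
  m_5 = 2*5 - 5 = 5, d_5 = (31 - 5^2)/2 = 6/2 = 3, a_5 = floor((5 + 5)/3) = 3.
  m_6 = 3*3 - 5 = 4, d_6 = (31 - 4^2)/3 = 15/3 = 5, a_6 = floor((5 + 4)/5) = 1.
  m_7 = 5*1 - 4 = 1, d_7 = (31 - 1^2)/5 = 30/5 = 6, a_7 = floor((5 + 1)/6) = 1.
  m_8 = 6*1 - 1 = 5, d_8 = (31 - 5^2)/6 = 6/6 = 1, a_8 = floor((5 + 5)/1) = 10.
  m_9 = 1*10 - 5 = 5, d_9 = (31 - 5^2)/1 = 6/1 = 6: (m_9, d_9) = (m_1, d_1) = (5, 6), so from here the quotients repeat a_1, ..., a_8; the period length is 8.
Hence the expansion of sqrt(31) is a_0 = 5 followed by the repeating block 1, 1, 3, 5, 3, 1, 1, 10 (period 8).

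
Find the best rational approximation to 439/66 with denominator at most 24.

153/23

Expand x = 439/66 as a continued fraction with the Euclidean algorithm:
  439 = 6*66 + 43, so a_0 = 6.
  66 = 1*43 + 23, so a_1 = 1.
  43 = 1*23 + 20, so a_2 = 1.
  23 = 1*20 + 3, so a_3 = 1.
  20 = 6*3 + 2, so a_4 = 6.
  3 = 1*2 + 1, so a_5 = 1.
  2 = 2*1 + 0, so a_6 = 2.
so x = [6; 1, 1, 1, 6, 1, 2].
Convergents (p_i = a_i*p_{i-1} + p_{i-2}, q_i = a_i*q_{i-1} + q_{i-2} with p_{-2}=0, p_{-1}=1, q_{-2}=1, q_{-1}=0), until the denominator exceeds 24:
  i=0: a_0=6, p_0 = 6*1 + 0 = 6, q_0 = 6*0 + 1 = 1.
  i=1: a_1=1, p_1 = 1*6 + 1 = 7, q_1 = 1*1 + 0 = 1.
  i=2: a_2=1, p_2 = 1*7 + 6 = 13, q_2 = 1*1 + 1 = 2.
  i=3: a_3=1, p_3 = 1*13 + 7 = 20, q_3 = 1*2 + 1 = 3.
  i=4: a_4=6, p_4 = 6*20 + 13 = 133, q_4 = 6*3 + 2 = 20.
  i=5: a_5=1, p_5 = 1*133 + 20 = 153, q_5 = 1*20 + 3 = 23.
  i=6: a_6=2, p_6 = 2*153 + 133 = 439, q_6 = 2*23 + 20 = 66.
q_6 = 66 > 24, so the last convergent with denominator <= 24 is p_5/q_5 = 153/23.
The closest fraction with denominator <= 24 is either p_5/q_5 or the intermediate fraction (k*p_5 + p_4)/(k*q_5 + q_4) with the largest k >= 1 whose denominator stays <= 24; these approach x as k grows, and every other convergent or intermediate fraction in range is farther away.
Largest k: floor((24 - q_4)/q_5) = floor((24 - 20)/23) = 0.
Since k = 0, no intermediate fraction beyond p_5/q_5 has denominator <= 24, so the convergent 153/23 is the closest (its error is |439*23 - 153*66|/(66*23) = 1/1518).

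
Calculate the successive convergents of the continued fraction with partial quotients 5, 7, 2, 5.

Using the convergent recurrence p_i = a_i*p_{i-1} + p_{i-2}, q_i = a_i*q_{i-1} + q_{i-2} with p_{-2}=0, p_{-1}=1, q_{-2}=1, q_{-1}=0:
  i=0: a_0=5, p_0 = 5*1 + 0 = 5, q_0 = 5*0 + 1 = 1.
  i=1: a_1=7, p_1 = 7*5 + 1 = 36, q_1 = 7*1 + 0 = 7.
  i=2: a_2=2, p_2 = 2*36 + 5 = 77, q_2 = 2*7 + 1 = 15.
  i=3: a_3=5, p_3 = 5*77 + 36 = 421, q_3 = 5*15 + 7 = 82.

5/1, 36/7, 77/15, 421/82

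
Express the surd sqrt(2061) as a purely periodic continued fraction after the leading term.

Write x_i = (sqrt(2061) + m_i)/d_i with (m_0, d_0) = (0, 1). a_0 = floor(sqrt(2061)) = 45, since 45^2 = 2025 <= 2061 < 2116 = 46^2.
Iterate m_{i+1} = d_i*a_i - m_i, d_{i+1} = (2061 - m_{i+1}^2)/d_i, a_{i+1} = floor((a_0 + m_{i+1})/d_{i+1}):
  m_1 = 1*45 - 0 = 45, d_1 = (2061 - 45^2)/1 = 36/1 = 36, a_1 = floor((45 + 45)/36) = 2.
  m_2 = 36*2 - 45 = 27, d_2 = (2061 - 27^2)/36 = 1332/36 = 37, a_2 = floor((45 + 27)/37) = 1.
  m_3 = 37*1 - 27 = 10, d_3 = (2061 - 10^2)/37 = 1961/37 = 53, a_3 = floor((45 + 10)/53) = 1.
  m_4 = 53*1 - 10 = 43, d_4 = (2061 - 43^2)/53 = 212/53 = 4, a_4 = floor((45 + 43)/4) = 22.
  m_5 = 4*22 - 43 = 45, d_5 = (2061 - 45^2)/4 = 36/4 = 9, a_5 = floor((45 + 45)/9) = 10.
  m_6 = 9*10 - 45 = 45, d_6 = (2061 - 45^2)/9 = 36/9 = 4, a_6 = floor((45 + 45)/4) = 22.
  m_7 = 4*22 - 45 = 43, d_7 = (2061 - 43^2)/4 = 212/4 = 53, a_7 = floor((45 + 43)/53) = 1.
  m_8 = 53*1 - 43 = 10, d_8 = (2061 - 10^2)/53 = 1961/53 = 37, a_8 = floor((45 + 10)/37) = 1.
  m_9 = 37*1 - 10 = 27, d_9 = (2061 - 27^2)/37 = 1332/37 = 36, a_9 = floor((45 + 27)/36) = 2.
  m_10 = 36*2 - 27 = 45, d_10 = (2061 - 45^2)/36 = 36/36 = 1, a_10 = floor((45 + 45)/1) = 90.
  m_11 = 1*90 - 45 = 45, d_11 = (2061 - 45^2)/1 = 36/1 = 36: (m_11, d_11) = (m_1, d_1) = (45, 36), so from here the quotients repeat a_1, ..., a_10; the period length is 10.
Hence the expansion of sqrt(2061) is a_0 = 45 followed by the repeating block 2, 1, 1, 22, 10, 22, 1, 1, 2, 90 (period 10).

[45; (2, 1, 1, 22, 10, 22, 1, 1, 2, 90)]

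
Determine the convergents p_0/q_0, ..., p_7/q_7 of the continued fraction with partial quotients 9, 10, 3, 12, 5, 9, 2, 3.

9/1, 91/10, 282/31, 3475/382, 17657/1941, 162388/17851, 342433/37643, 1189687/130780

Using the convergent recurrence p_i = a_i*p_{i-1} + p_{i-2}, q_i = a_i*q_{i-1} + q_{i-2} with p_{-2}=0, p_{-1}=1, q_{-2}=1, q_{-1}=0:
  i=0: a_0=9, p_0 = 9*1 + 0 = 9, q_0 = 9*0 + 1 = 1.
  i=1: a_1=10, p_1 = 10*9 + 1 = 91, q_1 = 10*1 + 0 = 10.
  i=2: a_2=3, p_2 = 3*91 + 9 = 282, q_2 = 3*10 + 1 = 31.
  i=3: a_3=12, p_3 = 12*282 + 91 = 3475, q_3 = 12*31 + 10 = 382.
  i=4: a_4=5, p_4 = 5*3475 + 282 = 17657, q_4 = 5*382 + 31 = 1941.
  i=5: a_5=9, p_5 = 9*17657 + 3475 = 162388, q_5 = 9*1941 + 382 = 17851.
  i=6: a_6=2, p_6 = 2*162388 + 17657 = 342433, q_6 = 2*17851 + 1941 = 37643.
  i=7: a_7=3, p_7 = 3*342433 + 162388 = 1189687, q_7 = 3*37643 + 17851 = 130780.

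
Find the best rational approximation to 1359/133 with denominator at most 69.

Expand x = 1359/133 as a continued fraction with the Euclidean algorithm:
  1359 = 10*133 + 29, so a_0 = 10.
  133 = 4*29 + 17, so a_1 = 4.
  29 = 1*17 + 12, so a_2 = 1.
  17 = 1*12 + 5, so a_3 = 1.
  12 = 2*5 + 2, so a_4 = 2.
  5 = 2*2 + 1, so a_5 = 2.
  2 = 2*1 + 0, so a_6 = 2.
so x = [10; 4, 1, 1, 2, 2, 2].
Convergents (p_i = a_i*p_{i-1} + p_{i-2}, q_i = a_i*q_{i-1} + q_{i-2} with p_{-2}=0, p_{-1}=1, q_{-2}=1, q_{-1}=0), until the denominator exceeds 69:
  i=0: a_0=10, p_0 = 10*1 + 0 = 10, q_0 = 10*0 + 1 = 1.
  i=1: a_1=4, p_1 = 4*10 + 1 = 41, q_1 = 4*1 + 0 = 4.
  i=2: a_2=1, p_2 = 1*41 + 10 = 51, q_2 = 1*4 + 1 = 5.
  i=3: a_3=1, p_3 = 1*51 + 41 = 92, q_3 = 1*5 + 4 = 9.
  i=4: a_4=2, p_4 = 2*92 + 51 = 235, q_4 = 2*9 + 5 = 23.
  i=5: a_5=2, p_5 = 2*235 + 92 = 562, q_5 = 2*23 + 9 = 55.
  i=6: a_6=2, p_6 = 2*562 + 235 = 1359, q_6 = 2*55 + 23 = 133.
q_6 = 133 > 69, so the last convergent with denominator <= 69 is p_5/q_5 = 562/55.
The closest fraction with denominator <= 69 is either p_5/q_5 or the intermediate fraction (k*p_5 + p_4)/(k*q_5 + q_4) with the largest k >= 1 whose denominator stays <= 69; these approach x as k grows, and every other convergent or intermediate fraction in range is farther away.
Largest k: floor((69 - q_4)/q_5) = floor((69 - 23)/55) = 0.
Since k = 0, no intermediate fraction beyond p_5/q_5 has denominator <= 69, so the convergent 562/55 is the closest (its error is |1359*55 - 562*133|/(133*55) = 1/7315).

562/55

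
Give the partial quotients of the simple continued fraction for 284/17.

[16; 1, 2, 2, 2]

Run the Euclidean algorithm on 284 and 17; the successive quotients are the partial quotients a_0, a_1, ... (each step inverts the fractional part left over by the previous one):
  284 = 16*17 + 12, so a_0 = 16.
  17 = 1*12 + 5, so a_1 = 1.
  12 = 2*5 + 2, so a_2 = 2.
  5 = 2*2 + 1, so a_3 = 2.
  2 = 2*1 + 0, so a_4 = 2.
The remainder reaches 0 after 5 divisions, so the expansion has 5 partial quotients, read off in order.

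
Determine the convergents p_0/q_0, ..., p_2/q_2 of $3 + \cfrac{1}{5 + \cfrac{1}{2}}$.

3/1, 16/5, 35/11

Using the convergent recurrence p_i = a_i*p_{i-1} + p_{i-2}, q_i = a_i*q_{i-1} + q_{i-2} with p_{-2}=0, p_{-1}=1, q_{-2}=1, q_{-1}=0:
  i=0: a_0=3, p_0 = 3*1 + 0 = 3, q_0 = 3*0 + 1 = 1.
  i=1: a_1=5, p_1 = 5*3 + 1 = 16, q_1 = 5*1 + 0 = 5.
  i=2: a_2=2, p_2 = 2*16 + 3 = 35, q_2 = 2*5 + 1 = 11.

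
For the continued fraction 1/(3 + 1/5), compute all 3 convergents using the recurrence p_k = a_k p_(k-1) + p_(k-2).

Using the convergent recurrence p_i = a_i*p_{i-1} + p_{i-2}, q_i = a_i*q_{i-1} + q_{i-2} with p_{-2}=0, p_{-1}=1, q_{-2}=1, q_{-1}=0:
  i=0: a_0=0, p_0 = 0*1 + 0 = 0, q_0 = 0*0 + 1 = 1.
  i=1: a_1=3, p_1 = 3*0 + 1 = 1, q_1 = 3*1 + 0 = 3.
  i=2: a_2=5, p_2 = 5*1 + 0 = 5, q_2 = 5*3 + 1 = 16.

0/1, 1/3, 5/16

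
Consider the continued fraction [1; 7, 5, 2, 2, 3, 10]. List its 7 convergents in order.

1/1, 8/7, 41/36, 90/79, 221/194, 753/661, 7751/6804

Using the convergent recurrence p_i = a_i*p_{i-1} + p_{i-2}, q_i = a_i*q_{i-1} + q_{i-2} with p_{-2}=0, p_{-1}=1, q_{-2}=1, q_{-1}=0:
  i=0: a_0=1, p_0 = 1*1 + 0 = 1, q_0 = 1*0 + 1 = 1.
  i=1: a_1=7, p_1 = 7*1 + 1 = 8, q_1 = 7*1 + 0 = 7.
  i=2: a_2=5, p_2 = 5*8 + 1 = 41, q_2 = 5*7 + 1 = 36.
  i=3: a_3=2, p_3 = 2*41 + 8 = 90, q_3 = 2*36 + 7 = 79.
  i=4: a_4=2, p_4 = 2*90 + 41 = 221, q_4 = 2*79 + 36 = 194.
  i=5: a_5=3, p_5 = 3*221 + 90 = 753, q_5 = 3*194 + 79 = 661.
  i=6: a_6=10, p_6 = 10*753 + 221 = 7751, q_6 = 10*661 + 194 = 6804.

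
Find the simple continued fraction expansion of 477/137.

[3; 2, 13, 5]

Run the Euclidean algorithm on 477 and 137; the successive quotients are the partial quotients a_0, a_1, ... (each step inverts the fractional part left over by the previous one):
  477 = 3*137 + 66, so a_0 = 3.
  137 = 2*66 + 5, so a_1 = 2.
  66 = 13*5 + 1, so a_2 = 13.
  5 = 5*1 + 0, so a_3 = 5.
The remainder reaches 0 after 4 divisions, so the expansion has 4 partial quotients, read off in order.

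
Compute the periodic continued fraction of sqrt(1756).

Write x_i = (sqrt(1756) + m_i)/d_i with (m_0, d_0) = (0, 1). a_0 = floor(sqrt(1756)) = 41, since 41^2 = 1681 <= 1756 < 1764 = 42^2.
Iterate m_{i+1} = d_i*a_i - m_i, d_{i+1} = (1756 - m_{i+1}^2)/d_i, a_{i+1} = floor((a_0 + m_{i+1})/d_{i+1}):
  m_1 = 1*41 - 0 = 41, d_1 = (1756 - 41^2)/1 = 75/1 = 75, a_1 = floor((41 + 41)/75) = 1.
  m_2 = 75*1 - 41 = 34, d_2 = (1756 - 34^2)/75 = 600/75 = 8, a_2 = floor((41 + 34)/8) = 9.
  m_3 = 8*9 - 34 = 38, d_3 = (1756 - 38^2)/8 = 312/8 = 39, a_3 = floor((41 + 38)/39) = 2.
  m_4 = 39*2 - 38 = 40, d_4 = (1756 - 40^2)/39 = 156/39 = 4, a_4 = floor((41 + 40)/4) = 20.
  m_5 = 4*20 - 40 = 40, d_5 = (1756 - 40^2)/4 = 156/4 = 39, a_5 = floor((41 + 40)/39) = 2.
  m_6 = 39*2 - 40 = 38, d_6 = (1756 - 38^2)/39 = 312/39 = 8, a_6 = floor((41 + 38)/8) = 9.
  m_7 = 8*9 - 38 = 34, d_7 = (1756 - 34^2)/8 = 600/8 = 75, a_7 = floor((41 + 34)/75) = 1.
  m_8 = 75*1 - 34 = 41, d_8 = (1756 - 41^2)/75 = 75/75 = 1, a_8 = floor((41 + 41)/1) = 82.
  m_9 = 1*82 - 41 = 41, d_9 = (1756 - 41^2)/1 = 75/1 = 75: (m_9, d_9) = (m_1, d_1) = (41, 75), so from here the quotients repeat a_1, ..., a_8; the period length is 8.
Hence the expansion of sqrt(1756) is a_0 = 41 followed by the repeating block 1, 9, 2, 20, 2, 9, 1, 82 (period 8).

[41; (1, 9, 2, 20, 2, 9, 1, 82)]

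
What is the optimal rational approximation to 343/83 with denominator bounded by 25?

Expand x = 343/83 as a continued fraction with the Euclidean algorithm:
  343 = 4*83 + 11, so a_0 = 4.
  83 = 7*11 + 6, so a_1 = 7.
  11 = 1*6 + 5, so a_2 = 1.
  6 = 1*5 + 1, so a_3 = 1.
  5 = 5*1 + 0, so a_4 = 5.
so x = [4; 7, 1, 1, 5].
Convergents (p_i = a_i*p_{i-1} + p_{i-2}, q_i = a_i*q_{i-1} + q_{i-2} with p_{-2}=0, p_{-1}=1, q_{-2}=1, q_{-1}=0), until the denominator exceeds 25:
  i=0: a_0=4, p_0 = 4*1 + 0 = 4, q_0 = 4*0 + 1 = 1.
  i=1: a_1=7, p_1 = 7*4 + 1 = 29, q_1 = 7*1 + 0 = 7.
  i=2: a_2=1, p_2 = 1*29 + 4 = 33, q_2 = 1*7 + 1 = 8.
  i=3: a_3=1, p_3 = 1*33 + 29 = 62, q_3 = 1*8 + 7 = 15.
  i=4: a_4=5, p_4 = 5*62 + 33 = 343, q_4 = 5*15 + 8 = 83.
q_4 = 83 > 25, so the last convergent with denominator <= 25 is p_3/q_3 = 62/15.
The closest fraction with denominator <= 25 is either p_3/q_3 or the intermediate fraction (k*p_3 + p_2)/(k*q_3 + q_2) with the largest k >= 1 whose denominator stays <= 25; these approach x as k grows, and every other convergent or intermediate fraction in range is farther away.
Largest k: floor((25 - q_2)/q_3) = floor((25 - 8)/15) = 1.
That gives (1*62 + 33)/(1*15 + 8) = 95/23.
Compare the errors: |x - 62/15| = |343*15 - 62*83|/(83*15) = 1/1245, and |x - 95/23| = |343*23 - 95*83|/(83*23) = 4/1909.
Cross-multiplying, 1*1909 = 1909 < 4980 = 4*1245, so 1/1245 is smaller: the convergent 62/15 is closer to x than 95/23.

62/15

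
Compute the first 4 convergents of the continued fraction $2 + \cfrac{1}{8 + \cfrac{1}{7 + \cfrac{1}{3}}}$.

2/1, 17/8, 121/57, 380/179

Using the convergent recurrence p_i = a_i*p_{i-1} + p_{i-2}, q_i = a_i*q_{i-1} + q_{i-2} with p_{-2}=0, p_{-1}=1, q_{-2}=1, q_{-1}=0:
  i=0: a_0=2, p_0 = 2*1 + 0 = 2, q_0 = 2*0 + 1 = 1.
  i=1: a_1=8, p_1 = 8*2 + 1 = 17, q_1 = 8*1 + 0 = 8.
  i=2: a_2=7, p_2 = 7*17 + 2 = 121, q_2 = 7*8 + 1 = 57.
  i=3: a_3=3, p_3 = 3*121 + 17 = 380, q_3 = 3*57 + 8 = 179.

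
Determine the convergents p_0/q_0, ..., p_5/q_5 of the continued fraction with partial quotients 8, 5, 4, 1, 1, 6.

8/1, 41/5, 172/21, 213/26, 385/47, 2523/308

Using the convergent recurrence p_i = a_i*p_{i-1} + p_{i-2}, q_i = a_i*q_{i-1} + q_{i-2} with p_{-2}=0, p_{-1}=1, q_{-2}=1, q_{-1}=0:
  i=0: a_0=8, p_0 = 8*1 + 0 = 8, q_0 = 8*0 + 1 = 1.
  i=1: a_1=5, p_1 = 5*8 + 1 = 41, q_1 = 5*1 + 0 = 5.
  i=2: a_2=4, p_2 = 4*41 + 8 = 172, q_2 = 4*5 + 1 = 21.
  i=3: a_3=1, p_3 = 1*172 + 41 = 213, q_3 = 1*21 + 5 = 26.
  i=4: a_4=1, p_4 = 1*213 + 172 = 385, q_4 = 1*26 + 21 = 47.
  i=5: a_5=6, p_5 = 6*385 + 213 = 2523, q_5 = 6*47 + 26 = 308.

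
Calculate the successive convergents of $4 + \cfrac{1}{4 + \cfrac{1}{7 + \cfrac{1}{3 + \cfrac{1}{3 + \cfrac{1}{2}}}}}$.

Using the convergent recurrence p_i = a_i*p_{i-1} + p_{i-2}, q_i = a_i*q_{i-1} + q_{i-2} with p_{-2}=0, p_{-1}=1, q_{-2}=1, q_{-1}=0:
  i=0: a_0=4, p_0 = 4*1 + 0 = 4, q_0 = 4*0 + 1 = 1.
  i=1: a_1=4, p_1 = 4*4 + 1 = 17, q_1 = 4*1 + 0 = 4.
  i=2: a_2=7, p_2 = 7*17 + 4 = 123, q_2 = 7*4 + 1 = 29.
  i=3: a_3=3, p_3 = 3*123 + 17 = 386, q_3 = 3*29 + 4 = 91.
  i=4: a_4=3, p_4 = 3*386 + 123 = 1281, q_4 = 3*91 + 29 = 302.
  i=5: a_5=2, p_5 = 2*1281 + 386 = 2948, q_5 = 2*302 + 91 = 695.

4/1, 17/4, 123/29, 386/91, 1281/302, 2948/695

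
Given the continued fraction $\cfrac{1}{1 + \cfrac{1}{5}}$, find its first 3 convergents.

Using the convergent recurrence p_i = a_i*p_{i-1} + p_{i-2}, q_i = a_i*q_{i-1} + q_{i-2} with p_{-2}=0, p_{-1}=1, q_{-2}=1, q_{-1}=0:
  i=0: a_0=0, p_0 = 0*1 + 0 = 0, q_0 = 0*0 + 1 = 1.
  i=1: a_1=1, p_1 = 1*0 + 1 = 1, q_1 = 1*1 + 0 = 1.
  i=2: a_2=5, p_2 = 5*1 + 0 = 5, q_2 = 5*1 + 1 = 6.

0/1, 1/1, 5/6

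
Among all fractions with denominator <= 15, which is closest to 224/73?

Expand x = 224/73 as a continued fraction with the Euclidean algorithm:
  224 = 3*73 + 5, so a_0 = 3.
  73 = 14*5 + 3, so a_1 = 14.
  5 = 1*3 + 2, so a_2 = 1.
  3 = 1*2 + 1, so a_3 = 1.
  2 = 2*1 + 0, so a_4 = 2.
so x = [3; 14, 1, 1, 2].
Convergents (p_i = a_i*p_{i-1} + p_{i-2}, q_i = a_i*q_{i-1} + q_{i-2} with p_{-2}=0, p_{-1}=1, q_{-2}=1, q_{-1}=0), until the denominator exceeds 15:
  i=0: a_0=3, p_0 = 3*1 + 0 = 3, q_0 = 3*0 + 1 = 1.
  i=1: a_1=14, p_1 = 14*3 + 1 = 43, q_1 = 14*1 + 0 = 14.
  i=2: a_2=1, p_2 = 1*43 + 3 = 46, q_2 = 1*14 + 1 = 15.
  i=3: a_3=1, p_3 = 1*46 + 43 = 89, q_3 = 1*15 + 14 = 29.
q_3 = 29 > 15, so the last convergent with denominator <= 15 is p_2/q_2 = 46/15.
The closest fraction with denominator <= 15 is either p_2/q_2 or the intermediate fraction (k*p_2 + p_1)/(k*q_2 + q_1) with the largest k >= 1 whose denominator stays <= 15; these approach x as k grows, and every other convergent or intermediate fraction in range is farther away.
Largest k: floor((15 - q_1)/q_2) = floor((15 - 14)/15) = 0.
Since k = 0, no intermediate fraction beyond p_2/q_2 has denominator <= 15, so the convergent 46/15 is the closest (its error is |224*15 - 46*73|/(73*15) = 2/1095).

46/15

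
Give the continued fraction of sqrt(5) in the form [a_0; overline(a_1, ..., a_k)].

[2; overline(4)]

Write x_i = (sqrt(5) + m_i)/d_i with (m_0, d_0) = (0, 1). a_0 = floor(sqrt(5)) = 2, since 2^2 = 4 <= 5 < 9 = 3^2.
Iterate m_{i+1} = d_i*a_i - m_i, d_{i+1} = (5 - m_{i+1}^2)/d_i, a_{i+1} = floor((a_0 + m_{i+1})/d_{i+1}):
  m_1 = 1*2 - 0 = 2, d_1 = (5 - 2^2)/1 = 1/1 = 1, a_1 = floor((2 + 2)/1) = 4.
  m_2 = 1*4 - 2 = 2, d_2 = (5 - 2^2)/1 = 1/1 = 1: (m_2, d_2) = (m_1, d_1) = (2, 1), so from here the quotient a_1 repeats; the period length is 1.
Hence the expansion of sqrt(5) is a_0 = 2 followed by the repeating block 4 (period 1).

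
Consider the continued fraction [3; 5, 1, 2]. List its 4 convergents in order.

Using the convergent recurrence p_i = a_i*p_{i-1} + p_{i-2}, q_i = a_i*q_{i-1} + q_{i-2} with p_{-2}=0, p_{-1}=1, q_{-2}=1, q_{-1}=0:
  i=0: a_0=3, p_0 = 3*1 + 0 = 3, q_0 = 3*0 + 1 = 1.
  i=1: a_1=5, p_1 = 5*3 + 1 = 16, q_1 = 5*1 + 0 = 5.
  i=2: a_2=1, p_2 = 1*16 + 3 = 19, q_2 = 1*5 + 1 = 6.
  i=3: a_3=2, p_3 = 2*19 + 16 = 54, q_3 = 2*6 + 5 = 17.

3/1, 16/5, 19/6, 54/17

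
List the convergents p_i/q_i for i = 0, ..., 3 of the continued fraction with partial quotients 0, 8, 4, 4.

Using the convergent recurrence p_i = a_i*p_{i-1} + p_{i-2}, q_i = a_i*q_{i-1} + q_{i-2} with p_{-2}=0, p_{-1}=1, q_{-2}=1, q_{-1}=0:
  i=0: a_0=0, p_0 = 0*1 + 0 = 0, q_0 = 0*0 + 1 = 1.
  i=1: a_1=8, p_1 = 8*0 + 1 = 1, q_1 = 8*1 + 0 = 8.
  i=2: a_2=4, p_2 = 4*1 + 0 = 4, q_2 = 4*8 + 1 = 33.
  i=3: a_3=4, p_3 = 4*4 + 1 = 17, q_3 = 4*33 + 8 = 140.

0/1, 1/8, 4/33, 17/140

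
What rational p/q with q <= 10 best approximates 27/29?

Expand x = 27/29 as a continued fraction with the Euclidean algorithm:
  27 = 0*29 + 27, so a_0 = 0.
  29 = 1*27 + 2, so a_1 = 1.
  27 = 13*2 + 1, so a_2 = 13.
  2 = 2*1 + 0, so a_3 = 2.
so x = [0; 1, 13, 2].
Convergents (p_i = a_i*p_{i-1} + p_{i-2}, q_i = a_i*q_{i-1} + q_{i-2} with p_{-2}=0, p_{-1}=1, q_{-2}=1, q_{-1}=0), until the denominator exceeds 10:
  i=0: a_0=0, p_0 = 0*1 + 0 = 0, q_0 = 0*0 + 1 = 1.
  i=1: a_1=1, p_1 = 1*0 + 1 = 1, q_1 = 1*1 + 0 = 1.
  i=2: a_2=13, p_2 = 13*1 + 0 = 13, q_2 = 13*1 + 1 = 14.
q_2 = 14 > 10, so the last convergent with denominator <= 10 is p_1/q_1 = 1/1.
The closest fraction with denominator <= 10 is either p_1/q_1 or the intermediate fraction (k*p_1 + p_0)/(k*q_1 + q_0) with the largest k >= 1 whose denominator stays <= 10; these approach x as k grows, and every other convergent or intermediate fraction in range is farther away.
Largest k: floor((10 - q_0)/q_1) = floor((10 - 1)/1) = 9.
That gives (9*1 + 0)/(9*1 + 1) = 9/10.
Compare the errors: |x - 1/1| = |27*1 - 1*29|/(29*1) = 2/29, and |x - 9/10| = |27*10 - 9*29|/(29*10) = 9/290.
Cross-multiplying, 9*29 = 261 < 580 = 2*290, so 9/290 is smaller: the intermediate fraction 9/10 is closer to x than 1/1.

9/10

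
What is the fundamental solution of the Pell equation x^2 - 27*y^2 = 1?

First expand sqrt(27) as a continued fraction. With x_i = (sqrt(27) + m_i)/d_i and (m_0, d_0) = (0, 1): a_0 = floor(sqrt(27)) = 5, since 5^2 = 25 <= 27 < 36 = 6^2.
Iterate m_{i+1} = d_i*a_i - m_i, d_{i+1} = (27 - m_{i+1}^2)/d_i, a_{i+1} = floor((a_0 + m_{i+1})/d_{i+1}):
  m_1 = 1*5 - 0 = 5, d_1 = (27 - 5^2)/1 = 2/1 = 2, a_1 = floor((5 + 5)/2) = 5.
  m_2 = 2*5 - 5 = 5, d_2 = (27 - 5^2)/2 = 2/2 = 1, a_2 = floor((5 + 5)/1) = 10.
  m_3 = 1*10 - 5 = 5, d_3 = (27 - 5^2)/1 = 2/1 = 2: (m_3, d_3) = (m_1, d_1) = (5, 2), so from here the quotients repeat a_1, a_2; the period length is 2.
So sqrt(27) = [5; (5, 10)] with period length k = 2.
k is even, so the fundamental solution of x^2 - 27y^2 = 1 is (p_{k-1}, q_{k-1}) = (p_1, q_1); compute convergents through index 1.
Convergents (p_i = a_i*p_{i-1} + p_{i-2}, q_i = a_i*q_{i-1} + q_{i-2} with p_{-2}=0, p_{-1}=1, q_{-2}=1, q_{-1}=0):
  i=0: a_0=5, p_0 = 5*1 + 0 = 5, q_0 = 5*0 + 1 = 1.
  i=1: a_1=5, p_1 = 5*5 + 1 = 26, q_1 = 5*1 + 0 = 5.
Check: 26^2 - 27*5^2 = 676 - 675 = 1, so (x, y) = (26, 5) solves the equation, and by the theorem it is the least positive solution.

(x, y) = (26, 5)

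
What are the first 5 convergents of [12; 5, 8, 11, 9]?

Using the convergent recurrence p_i = a_i*p_{i-1} + p_{i-2}, q_i = a_i*q_{i-1} + q_{i-2} with p_{-2}=0, p_{-1}=1, q_{-2}=1, q_{-1}=0:
  i=0: a_0=12, p_0 = 12*1 + 0 = 12, q_0 = 12*0 + 1 = 1.
  i=1: a_1=5, p_1 = 5*12 + 1 = 61, q_1 = 5*1 + 0 = 5.
  i=2: a_2=8, p_2 = 8*61 + 12 = 500, q_2 = 8*5 + 1 = 41.
  i=3: a_3=11, p_3 = 11*500 + 61 = 5561, q_3 = 11*41 + 5 = 456.
  i=4: a_4=9, p_4 = 9*5561 + 500 = 50549, q_4 = 9*456 + 41 = 4145.

12/1, 61/5, 500/41, 5561/456, 50549/4145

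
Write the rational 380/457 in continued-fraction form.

[0; 1, 4, 1, 14, 2, 2]

Run the Euclidean algorithm on 380 and 457; the successive quotients are the partial quotients a_0, a_1, ... (each step inverts the fractional part left over by the previous one):
  380 = 0*457 + 380, so a_0 = 0.
  457 = 1*380 + 77, so a_1 = 1.
  380 = 4*77 + 72, so a_2 = 4.
  77 = 1*72 + 5, so a_3 = 1.
  72 = 14*5 + 2, so a_4 = 14.
  5 = 2*2 + 1, so a_5 = 2.
  2 = 2*1 + 0, so a_6 = 2.
The remainder reaches 0 after 7 divisions, so the expansion has 7 partial quotients, read off in order.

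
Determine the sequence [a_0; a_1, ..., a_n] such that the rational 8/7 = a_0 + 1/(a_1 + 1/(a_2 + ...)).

[1; 7]

Run the Euclidean algorithm on 8 and 7; the successive quotients are the partial quotients a_0, a_1, ... (each step inverts the fractional part left over by the previous one):
  8 = 1*7 + 1, so a_0 = 1.
  7 = 7*1 + 0, so a_1 = 7.
The remainder reaches 0 after 2 divisions, so the expansion has 2 partial quotients, read off in order.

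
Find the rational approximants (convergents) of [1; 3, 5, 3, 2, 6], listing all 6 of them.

Using the convergent recurrence p_i = a_i*p_{i-1} + p_{i-2}, q_i = a_i*q_{i-1} + q_{i-2} with p_{-2}=0, p_{-1}=1, q_{-2}=1, q_{-1}=0:
  i=0: a_0=1, p_0 = 1*1 + 0 = 1, q_0 = 1*0 + 1 = 1.
  i=1: a_1=3, p_1 = 3*1 + 1 = 4, q_1 = 3*1 + 0 = 3.
  i=2: a_2=5, p_2 = 5*4 + 1 = 21, q_2 = 5*3 + 1 = 16.
  i=3: a_3=3, p_3 = 3*21 + 4 = 67, q_3 = 3*16 + 3 = 51.
  i=4: a_4=2, p_4 = 2*67 + 21 = 155, q_4 = 2*51 + 16 = 118.
  i=5: a_5=6, p_5 = 6*155 + 67 = 997, q_5 = 6*118 + 51 = 759.

1/1, 4/3, 21/16, 67/51, 155/118, 997/759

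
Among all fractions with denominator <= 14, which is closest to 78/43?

20/11

Expand x = 78/43 as a continued fraction with the Euclidean algorithm:
  78 = 1*43 + 35, so a_0 = 1.
  43 = 1*35 + 8, so a_1 = 1.
  35 = 4*8 + 3, so a_2 = 4.
  8 = 2*3 + 2, so a_3 = 2.
  3 = 1*2 + 1, so a_4 = 1.
  2 = 2*1 + 0, so a_5 = 2.
so x = [1; 1, 4, 2, 1, 2].
Convergents (p_i = a_i*p_{i-1} + p_{i-2}, q_i = a_i*q_{i-1} + q_{i-2} with p_{-2}=0, p_{-1}=1, q_{-2}=1, q_{-1}=0), until the denominator exceeds 14:
  i=0: a_0=1, p_0 = 1*1 + 0 = 1, q_0 = 1*0 + 1 = 1.
  i=1: a_1=1, p_1 = 1*1 + 1 = 2, q_1 = 1*1 + 0 = 1.
  i=2: a_2=4, p_2 = 4*2 + 1 = 9, q_2 = 4*1 + 1 = 5.
  i=3: a_3=2, p_3 = 2*9 + 2 = 20, q_3 = 2*5 + 1 = 11.
  i=4: a_4=1, p_4 = 1*20 + 9 = 29, q_4 = 1*11 + 5 = 16.
q_4 = 16 > 14, so the last convergent with denominator <= 14 is p_3/q_3 = 20/11.
The closest fraction with denominator <= 14 is either p_3/q_3 or the intermediate fraction (k*p_3 + p_2)/(k*q_3 + q_2) with the largest k >= 1 whose denominator stays <= 14; these approach x as k grows, and every other convergent or intermediate fraction in range is farther away.
Largest k: floor((14 - q_2)/q_3) = floor((14 - 5)/11) = 0.
Since k = 0, no intermediate fraction beyond p_3/q_3 has denominator <= 14, so the convergent 20/11 is the closest (its error is |78*11 - 20*43|/(43*11) = 2/473).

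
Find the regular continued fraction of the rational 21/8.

[2; 1, 1, 1, 2]

Run the Euclidean algorithm on 21 and 8; the successive quotients are the partial quotients a_0, a_1, ... (each step inverts the fractional part left over by the previous one):
  21 = 2*8 + 5, so a_0 = 2.
  8 = 1*5 + 3, so a_1 = 1.
  5 = 1*3 + 2, so a_2 = 1.
  3 = 1*2 + 1, so a_3 = 1.
  2 = 2*1 + 0, so a_4 = 2.
The remainder reaches 0 after 5 divisions, so the expansion has 5 partial quotients, read off in order.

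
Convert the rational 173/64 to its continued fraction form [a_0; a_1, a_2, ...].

[2; 1, 2, 2, 1, 2, 2]

Run the Euclidean algorithm on 173 and 64; the successive quotients are the partial quotients a_0, a_1, ... (each step inverts the fractional part left over by the previous one):
  173 = 2*64 + 45, so a_0 = 2.
  64 = 1*45 + 19, so a_1 = 1.
  45 = 2*19 + 7, so a_2 = 2.
  19 = 2*7 + 5, so a_3 = 2.
  7 = 1*5 + 2, so a_4 = 1.
  5 = 2*2 + 1, so a_5 = 2.
  2 = 2*1 + 0, so a_6 = 2.
The remainder reaches 0 after 7 divisions, so the expansion has 7 partial quotients, read off in order.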